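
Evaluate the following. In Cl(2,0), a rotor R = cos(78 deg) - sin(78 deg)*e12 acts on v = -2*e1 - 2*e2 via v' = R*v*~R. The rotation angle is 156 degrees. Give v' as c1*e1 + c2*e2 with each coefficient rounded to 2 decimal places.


Rotor R = cos(78deg) - sin(78deg)*e12
Rotation angle theta = 2 * 78 = 156 degrees
v' = R*v*~R rotates v by theta.
cos(156deg) = -0.9135, sin(156deg) = 0.4067
v'_1 = -2*cos(156deg) - (-2)*sin(156deg)
= -2*(-0.9135) - (-2)*0.4067
= 2.64
v'_2 = -2*sin(156deg) + (-2)*cos(156deg)
= -2*0.4067 + (-2)*(-0.9135)
= 1.01
v' = 2.64*e1 + 1.01*e2


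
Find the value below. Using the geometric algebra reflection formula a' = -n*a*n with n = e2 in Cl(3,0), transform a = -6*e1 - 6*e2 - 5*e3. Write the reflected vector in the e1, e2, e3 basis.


Reflection formula: a' = -n*a*n, with n = e2 (unit vector, n^2 = 1).
For reflection through hyperplane perp to e2:
The component along e2 flips sign, others stay.
a = (-6, -6, -5)
a' = (-6, 6, -5)
a' = -6*e1 + 6*e2 - 5*e3


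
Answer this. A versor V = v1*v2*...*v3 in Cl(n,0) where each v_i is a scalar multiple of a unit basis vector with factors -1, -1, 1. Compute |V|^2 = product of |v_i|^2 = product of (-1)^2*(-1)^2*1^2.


Each vector v_i has |v_i|^2 = s_i^2
Squared scales: (-1)^2 = 1, (-1)^2 = 1, 1^2 = 1
|V|^2 = 1 * 1 * 1
= 1


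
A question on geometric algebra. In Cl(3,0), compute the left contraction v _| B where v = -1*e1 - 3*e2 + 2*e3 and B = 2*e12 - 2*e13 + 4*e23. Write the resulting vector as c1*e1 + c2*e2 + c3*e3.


Left contraction v _| B = <vB>_1 (grade-1 part of the geometric product vB).
Using e1_|e12 = e2, e2_|e12 = -e1, e1_|e13 = e3, e3_|e13 = -e1, e2_|e23 = e3, e3_|e23 = -e2:
e1 coeff: -v2*b12 - v3*b13 = -(-3)*(2) - (2)*(-2) = 10
e2 coeff: v1*b12 - v3*b23 = (-1)*(2) - (2)*(4) = -10
e3 coeff: v1*b13 + v2*b23 = (-1)*(-2) + (-3)*(4) = -10
v _| B = 10*e1 - 10*e2 - 10*e3


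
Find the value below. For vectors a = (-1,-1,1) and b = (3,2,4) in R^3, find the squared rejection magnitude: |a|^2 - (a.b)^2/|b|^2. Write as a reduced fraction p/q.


|a|^2 = (-1)^2 + (-1)^2 + 1^2 = 3
|b|^2 = 3^2 + 2^2 + 4^2 = 29
a . b = (-1)*3 + (-1)*2 + 1*4 = -1
(a.b)^2 = (-1)^2 = 1
|rej|^2 = 3 - 1/29
= (87 - 1)/29
= 86/29
In lowest terms: 86/29


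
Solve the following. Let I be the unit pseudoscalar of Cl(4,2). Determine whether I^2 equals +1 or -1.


The pseudoscalar I = e1...e_n (product of all n generators) of Cl(p,q) satisfies I^2 = (-1)^(q + n(n-1)/2).
p = 4, q = 2, n = p + q = 6
n(n-1)/2 = 6 * 5 / 2 = 15
Exponent = q + n(n-1)/2 = 2 + 15 = 17
I^2 = (-1)^17 = -1


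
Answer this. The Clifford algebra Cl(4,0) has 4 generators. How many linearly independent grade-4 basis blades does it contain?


Number of grade-k basis blades in Cl(p,q) with n = p + q is C(n, k).
n = 4 + 0 = 4
C(4, 4) = 4! / (4! * 0!)
= 24 / (24 * 1)
= 1


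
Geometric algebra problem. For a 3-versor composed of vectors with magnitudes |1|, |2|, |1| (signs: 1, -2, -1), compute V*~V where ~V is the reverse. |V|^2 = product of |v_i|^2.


Each vector v_i has |v_i|^2 = s_i^2
Squared scales: 1^2 = 1, (-2)^2 = 4, (-1)^2 = 1
|V|^2 = 1 * 4 * 1
= 4


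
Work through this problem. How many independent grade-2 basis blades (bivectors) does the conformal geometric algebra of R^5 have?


The conformal model of R^5 uses Cl(6,1) with m = 5 + 2 = 7 generators.
Number of grade-2 blades = C(m, 2) = C(7, 2)
= 7*6/2 = 21


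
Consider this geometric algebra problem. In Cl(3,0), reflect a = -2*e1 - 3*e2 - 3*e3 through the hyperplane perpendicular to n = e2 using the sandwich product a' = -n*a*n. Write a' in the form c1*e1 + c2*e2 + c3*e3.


Reflection formula: a' = -n*a*n, with n = e2 (unit vector, n^2 = 1).
For reflection through hyperplane perp to e2:
The component along e2 flips sign, others stay.
a = (-2, -3, -3)
a' = (-2, 3, -3)
a' = -2*e1 + 3*e2 - 3*e3


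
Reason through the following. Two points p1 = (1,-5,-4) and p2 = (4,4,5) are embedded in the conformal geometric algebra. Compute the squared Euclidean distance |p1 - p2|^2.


p1 - p2 = (-3, -9, -9)
|p1 - p2|^2 = (-3)^2 + (-9)^2 + (-9)^2
= 9 + 81 + 81
= 171


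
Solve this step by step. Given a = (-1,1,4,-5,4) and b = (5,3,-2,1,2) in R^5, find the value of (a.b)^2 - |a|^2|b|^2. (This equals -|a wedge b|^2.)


a . b = (-1)*5 + 1*3 + 4*(-2) + (-5)*1 + 4*2
= -5 + 3 + (-8) + (-5) + 8 = -7
|a|^2 = (-1)^2 + 1^2 + 4^2 + (-5)^2 + 4^2 = 59
|b|^2 = 5^2 + 3^2 + (-2)^2 + 1^2 + 2^2 = 43
(a.b)^2 = (-7)^2 = 49
|a|^2 * |b|^2 = 59 * 43 = 2537
Result = 49 - 2537 = -2488


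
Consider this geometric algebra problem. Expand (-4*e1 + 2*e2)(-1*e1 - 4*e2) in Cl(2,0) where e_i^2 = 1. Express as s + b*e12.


Expand: (-4*e1 + 2*e2)(-1*e1 - 4*e2)
= (-4)*(-1)*e1e1 + (-4)*(-4)*e1e2 + 2*(-1)*e2e1 + 2*(-4)*e2e2
Using e1^2 = e2^2 = 1, e2e1 = -e1e2:
Scalar part s = (-4)*(-1) + 2*(-4) = 4 + (-8) = -4
Bivector part b = (-4)*(-4) - 2*(-1) = 16 - (-2) = 18
uv = -4 + 18*e12


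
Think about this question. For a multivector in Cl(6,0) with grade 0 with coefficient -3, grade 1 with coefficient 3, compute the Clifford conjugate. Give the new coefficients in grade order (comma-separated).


Clifford conjugate sign for grade k: (-1)^(k(k+1)/2)
Grade 0: (-1)^(0*1/2) = (-1)^0 = 1, coeff -3 -> -3
Grade 1: (-1)^(1*2/2) = (-1)^1 = -1, coeff 3 -> -3
Conjugated coefficients: -3, -3


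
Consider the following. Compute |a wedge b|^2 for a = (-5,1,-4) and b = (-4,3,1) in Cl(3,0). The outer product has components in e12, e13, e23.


a wedge b = (a1*b2 - a2*b1)*e12 + (a1*b3 - a3*b1)*e13 + (a2*b3 - a3*b2)*e23
e12 coeff: (-5)*3 - 1*(-4) = -15 - (-4) = -11
e13 coeff: (-5)*1 - (-4)*(-4) = -5 - 16 = -21
e23 coeff: 1*1 - (-4)*3 = 1 - (-12) = 13
|a wedge b|^2 = (-11)^2 + (-21)^2 + 13^2
= 121 + 441 + 169
= 731


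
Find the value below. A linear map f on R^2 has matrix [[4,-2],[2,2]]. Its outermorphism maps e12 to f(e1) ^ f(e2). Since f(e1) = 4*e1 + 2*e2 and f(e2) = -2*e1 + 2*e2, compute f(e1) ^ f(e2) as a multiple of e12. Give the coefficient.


The outermorphism of a linear map f sends e1^e2 to f(e1)^f(e2).
f(e1) = 4*e1 + 2*e2
f(e2) = -2*e1 + 2*e2
f(e1) ^ f(e2) = (4*e1 + 2*e2) ^ (-2*e1 + 2*e2)
= 4*2*e12 + 2*(-2)*e21
= (8 - (-4))*e12
= 12*e12
Coefficient = 12


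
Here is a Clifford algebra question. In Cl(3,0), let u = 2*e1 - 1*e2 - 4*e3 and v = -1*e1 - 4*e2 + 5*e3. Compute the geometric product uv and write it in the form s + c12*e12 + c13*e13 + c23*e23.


In Cl(3,0): e_i^2 = 1, e_ie_j = -e_je_i for i != j.
Scalar part = u . v = 2*(-1) + (-1)*(-4) + (-4)*5
= -2 + 4 + (-20) = -18
e12 coeff = 2*(-4) - (-1)*(-1) = -8 - 1 = -9
e13 coeff = 2*5 - (-4)*(-1) = 10 - 4 = 6
e23 coeff = (-1)*5 - (-4)*(-4) = -5 - 16 = -21
uv = -18 - 9*e12 + 6*e13 - 21*e23


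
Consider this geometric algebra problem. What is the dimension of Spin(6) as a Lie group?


Spin(n) double-covers SO(n); both have Lie algebra so(n) of dimension n(n-1)/2.
n = 6
n(n-1) = 6 * 5 = 30
dim Spin(6) = 30/2 = 15


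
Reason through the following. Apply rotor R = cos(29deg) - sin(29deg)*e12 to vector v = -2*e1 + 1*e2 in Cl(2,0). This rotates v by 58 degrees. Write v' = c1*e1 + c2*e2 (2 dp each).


Rotor R = cos(29deg) - sin(29deg)*e12
Rotation angle theta = 2 * 29 = 58 degrees
v' = R*v*~R rotates v by theta.
cos(58deg) = 0.5299, sin(58deg) = 0.8480
v'_1 = -2*cos(58deg) - 1*sin(58deg)
= -2*0.5299 - 1*0.8480
= -1.91
v'_2 = -2*sin(58deg) + 1*cos(58deg)
= -2*0.8480 + 1*0.5299
= -1.17
v' = -1.91*e1 - 1.17*e2


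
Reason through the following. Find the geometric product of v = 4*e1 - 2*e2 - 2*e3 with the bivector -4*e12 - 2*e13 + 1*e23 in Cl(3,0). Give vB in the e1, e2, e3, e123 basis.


vB has grade-1 (vector) and grade-3 (trivector) parts: vB = (v _| B) + (v ^ B).
Vector part <vB>_1:
  e1: -v2*b12 - v3*b13 = -(-2)*(-4) - (-2)*(-2) = -12
  e2: v1*b12 - v3*b23 = (4)*(-4) - (-2)*(1) = -14
  e3: v1*b13 + v2*b23 = (4)*(-2) + (-2)*(1) = -10
Trivector part <vB>_3:
  e123: v1*b23 - v2*b13 + v3*b12 = (4)*(1) - (-2)*(-2) + (-2)*(-4) = 8
vB = -12*e1 - 14*e2 - 10*e3 + 8*e123


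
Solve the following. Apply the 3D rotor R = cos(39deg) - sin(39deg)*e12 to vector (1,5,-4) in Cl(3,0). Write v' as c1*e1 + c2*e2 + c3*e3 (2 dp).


Rotor R = cos(39deg) - sin(39deg)*e12
Rotation angle theta = 2 * 39 = 78 degrees in the e12 plane (e1 -> e2).
The component perpendicular to the plane (e3) is invariant: v'_3 = v3 = -4.00
cos(78deg) = 0.2079, sin(78deg) = 0.9781
v'_1 = v1*cos(theta) - v2*sin(theta) = 1*0.2079 - 5*0.9781 = -4.68
v'_2 = v1*sin(theta) + v2*cos(theta) = 1*0.9781 + 5*0.2079 = 2.02
v' = -4.68*e1 + 2.02*e2 - 4.00*e3


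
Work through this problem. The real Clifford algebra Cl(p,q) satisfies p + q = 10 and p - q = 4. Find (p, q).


We need p + q = 10 and p - q = 4.
Adding: 2p = 10 + 4 = 14, so p = 7.
Then q = 10 - 7 = 3.
(p, q) = (7, 3)


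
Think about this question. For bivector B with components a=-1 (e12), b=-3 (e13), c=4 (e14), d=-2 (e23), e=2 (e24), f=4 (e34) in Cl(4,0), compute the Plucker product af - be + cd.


Plucker relation: af - be + cd
a*f = (-1)*4 = -4
b*e = (-3)*2 = -6
c*d = 4*(-2) = -8
af - be + cd = -4 - (-6) + (-8)
= -6


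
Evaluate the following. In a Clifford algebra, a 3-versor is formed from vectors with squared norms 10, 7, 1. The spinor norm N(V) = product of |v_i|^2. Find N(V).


Spinor norm N(V) = |v1|^2 * |v2|^2 * ... * |v3|^2
= 10 * 7 * 1
Running product: 10, 70, 70
N(V) = 70


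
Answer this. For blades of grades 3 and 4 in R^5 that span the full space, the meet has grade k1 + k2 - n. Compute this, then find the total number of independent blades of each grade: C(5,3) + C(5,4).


Meet grade = grade(A) + grade(B) - n
= 3 + 4 - 5 = 2
C(5,3) = 10
C(5,4) = 5
dim_A + dim_B = 10 + 5 = 15


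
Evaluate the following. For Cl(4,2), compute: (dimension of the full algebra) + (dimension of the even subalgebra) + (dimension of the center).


n = 4 + 2 = 6
Total dim = 2^6 = 64
Even subalgebra dim = 2^5 = 32
n is even, so center dim = 1
Sum = 64 + 32 + 1 = 97


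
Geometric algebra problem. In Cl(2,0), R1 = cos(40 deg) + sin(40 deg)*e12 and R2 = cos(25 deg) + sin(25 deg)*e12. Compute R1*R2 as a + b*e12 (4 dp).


Same-plane rotors commute and their half-angles add:
R1*R2 = cos(a1 + a2) + sin(a1 + a2)*e12.
a1 + a2 = 40 + 25 = 65 deg
cos(65 deg) = 0.4226
sin(65 deg) = 0.9063
R1*R2 = 0.4226 + 0.9063*e12


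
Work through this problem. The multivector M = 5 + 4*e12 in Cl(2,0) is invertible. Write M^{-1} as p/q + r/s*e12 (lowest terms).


M = 5 + 4*e12, where e12^2 = -1.
Since M commutes with its reverse ~M = a - b*e12, M * ~M = a^2 - b^2*e12^2 = a^2 + b^2.
So M^{-1} = ~M / (a^2 + b^2) = (a - b*e12)/(a^2 + b^2).
a^2 + b^2 = 25 + 16 = 41
Scalar part = 5/41 = 5/41
Bivector coeff = -4/41 = -4/41
M^{-1} = 5/41 - 4/41*e12


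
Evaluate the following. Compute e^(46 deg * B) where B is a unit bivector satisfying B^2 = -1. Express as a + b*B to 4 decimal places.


For a unit bivector B with B^2 = -1, the exponential series gives
e^(theta*B) = cos(theta) + sin(theta)*B (the GA analogue of Euler's formula).
theta = 46 degrees = 0.802851 rad
cos(46 deg) = 0.6947
sin(46 deg) = 0.7193
exp(theta*B) = 0.6947 + 0.7193*B


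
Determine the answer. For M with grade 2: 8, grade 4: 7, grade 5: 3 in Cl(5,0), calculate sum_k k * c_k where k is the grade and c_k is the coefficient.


Grade-weighted sum = sum of grade_k * coefficient_k
2*8 = 16
4*7 = 28
5*3 = 15
Total = 16 + 28 + 15 = 59


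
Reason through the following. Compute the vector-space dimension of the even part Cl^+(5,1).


Even subalgebra dimension = 2^(n-1)
n = 5 + 1 = 6
2^(6 - 1) = 2^5 = 32
Verification: sum of C(6,k) for even k = 1 + 15 + 15 + 1 = 32
Result = 32


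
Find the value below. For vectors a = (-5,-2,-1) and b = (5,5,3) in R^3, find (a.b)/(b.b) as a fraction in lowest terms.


Projection coefficient = (a . b) / (b . b)
a . b = (-5)*5 + (-2)*5 + (-1)*3
= -25 + (-10) + (-3) = -38
b . b = 5^2 + 5^2 + 3^2
= 25 + 25 + 9 = 59
Coefficient = -38/59
In lowest terms: -38/59


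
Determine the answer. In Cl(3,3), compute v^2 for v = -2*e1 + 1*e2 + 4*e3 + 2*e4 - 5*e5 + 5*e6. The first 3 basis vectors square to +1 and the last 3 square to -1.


v^2 = sum of c_i^2 * e_i^2
Positive signature terms (e_i^2 = +1): (-2)^2 + 1^2 + 4^2 = 21
Negative signature terms (e_j^2 = -1): 2^2 + (-5)^2 + 5^2 = 54
v^2 = 21 - 54 = -33


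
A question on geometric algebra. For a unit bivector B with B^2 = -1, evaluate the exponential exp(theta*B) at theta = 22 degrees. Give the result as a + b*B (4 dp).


For a unit bivector B with B^2 = -1, the exponential series gives
e^(theta*B) = cos(theta) + sin(theta)*B (the GA analogue of Euler's formula).
theta = 22 degrees = 0.383972 rad
cos(22 deg) = 0.9272
sin(22 deg) = 0.3746
exp(theta*B) = 0.9272 + 0.3746*B


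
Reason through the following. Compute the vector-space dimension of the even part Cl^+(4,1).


Even subalgebra dimension = 2^(n-1)
n = 4 + 1 = 5
2^(5 - 1) = 2^4 = 16
Verification: sum of C(5,k) for even k = 1 + 10 + 5 = 16
Result = 16


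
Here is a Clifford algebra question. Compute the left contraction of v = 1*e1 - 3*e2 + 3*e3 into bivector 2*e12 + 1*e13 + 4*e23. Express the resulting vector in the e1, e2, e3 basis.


Left contraction v _| B = <vB>_1 (grade-1 part of the geometric product vB).
Using e1_|e12 = e2, e2_|e12 = -e1, e1_|e13 = e3, e3_|e13 = -e1, e2_|e23 = e3, e3_|e23 = -e2:
e1 coeff: -v2*b12 - v3*b13 = -(-3)*(2) - (3)*(1) = 3
e2 coeff: v1*b12 - v3*b23 = (1)*(2) - (3)*(4) = -10
e3 coeff: v1*b13 + v2*b23 = (1)*(1) + (-3)*(4) = -11
v _| B = 3*e1 - 10*e2 - 11*e3


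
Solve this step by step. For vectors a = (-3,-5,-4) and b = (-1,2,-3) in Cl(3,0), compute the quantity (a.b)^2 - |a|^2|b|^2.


a . b = (-3)*(-1) + (-5)*2 + (-4)*(-3)
= 3 + (-10) + 12 = 5
|a|^2 = (-3)^2 + (-5)^2 + (-4)^2 = 50
|b|^2 = (-1)^2 + 2^2 + (-3)^2 = 14
(a.b)^2 = 5^2 = 25
|a|^2 * |b|^2 = 50 * 14 = 700
Result = 25 - 700 = -675


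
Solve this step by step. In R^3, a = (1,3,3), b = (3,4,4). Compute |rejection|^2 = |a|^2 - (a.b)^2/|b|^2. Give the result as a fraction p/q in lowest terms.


|a|^2 = 1^2 + 3^2 + 3^2 = 19
|b|^2 = 3^2 + 4^2 + 4^2 = 41
a . b = 1*3 + 3*4 + 3*4 = 27
(a.b)^2 = 27^2 = 729
|rej|^2 = 19 - 729/41
= (779 - 729)/41
= 50/41
In lowest terms: 50/41


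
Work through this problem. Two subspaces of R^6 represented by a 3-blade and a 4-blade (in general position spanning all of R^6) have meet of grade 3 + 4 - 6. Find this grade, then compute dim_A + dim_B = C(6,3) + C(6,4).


Meet grade = grade(A) + grade(B) - n
= 3 + 4 - 6 = 1
C(6,3) = 20
C(6,4) = 15
dim_A + dim_B = 20 + 15 = 35


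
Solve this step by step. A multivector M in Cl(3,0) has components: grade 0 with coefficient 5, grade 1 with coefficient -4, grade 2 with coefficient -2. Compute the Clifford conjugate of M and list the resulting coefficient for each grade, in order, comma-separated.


Clifford conjugate sign for grade k: (-1)^(k(k+1)/2)
Grade 0: (-1)^(0*1/2) = (-1)^0 = 1, coeff 5 -> 5
Grade 1: (-1)^(1*2/2) = (-1)^1 = -1, coeff -4 -> 4
Grade 2: (-1)^(2*3/2) = (-1)^3 = -1, coeff -2 -> 2
Conjugated coefficients: 5, 4, 2


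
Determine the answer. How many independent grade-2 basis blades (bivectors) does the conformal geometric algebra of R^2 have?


The conformal model of R^2 uses Cl(3,1) with m = 2 + 2 = 4 generators.
Number of grade-2 blades = C(m, 2) = C(4, 2)
= 4*3/2 = 6


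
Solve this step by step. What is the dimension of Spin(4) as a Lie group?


Spin(n) double-covers SO(n); both have Lie algebra so(n) of dimension n(n-1)/2.
n = 4
n(n-1) = 4 * 3 = 12
dim Spin(4) = 12/2 = 6


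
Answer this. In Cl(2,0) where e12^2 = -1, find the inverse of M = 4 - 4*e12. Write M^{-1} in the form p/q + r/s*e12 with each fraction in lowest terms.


M = 4 - 4*e12, where e12^2 = -1.
Since M commutes with its reverse ~M = a - b*e12, M * ~M = a^2 - b^2*e12^2 = a^2 + b^2.
So M^{-1} = ~M / (a^2 + b^2) = (a - b*e12)/(a^2 + b^2).
a^2 + b^2 = 16 + 16 = 32
Scalar part = 4/32 = 1/8
Bivector coeff = 4/32 = 1/8
M^{-1} = 1/8 + 1/8*e12


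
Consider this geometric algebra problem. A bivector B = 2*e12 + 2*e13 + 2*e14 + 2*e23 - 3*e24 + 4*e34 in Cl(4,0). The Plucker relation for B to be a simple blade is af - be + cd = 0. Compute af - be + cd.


Plucker relation: af - be + cd
a*f = 2*4 = 8
b*e = 2*(-3) = -6
c*d = 2*2 = 4
af - be + cd = 8 - (-6) + 4
= 18


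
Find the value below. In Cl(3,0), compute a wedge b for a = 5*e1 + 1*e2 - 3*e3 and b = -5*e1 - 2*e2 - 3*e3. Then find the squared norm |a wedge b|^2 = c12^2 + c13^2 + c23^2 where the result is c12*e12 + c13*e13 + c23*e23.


a wedge b = (a1*b2 - a2*b1)*e12 + (a1*b3 - a3*b1)*e13 + (a2*b3 - a3*b2)*e23
e12 coeff: 5*(-2) - 1*(-5) = -10 - (-5) = -5
e13 coeff: 5*(-3) - (-3)*(-5) = -15 - 15 = -30
e23 coeff: 1*(-3) - (-3)*(-2) = -3 - 6 = -9
|a wedge b|^2 = (-5)^2 + (-30)^2 + (-9)^2
= 25 + 900 + 81
= 1006


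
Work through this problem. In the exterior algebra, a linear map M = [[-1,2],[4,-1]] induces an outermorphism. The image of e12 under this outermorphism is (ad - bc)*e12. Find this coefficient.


The outermorphism of a linear map f sends e1^e2 to f(e1)^f(e2).
f(e1) = -1*e1 + 4*e2
f(e2) = 2*e1 - 1*e2
f(e1) ^ f(e2) = (-1*e1 + 4*e2) ^ (2*e1 - 1*e2)
= (-1)*(-1)*e12 + 4*2*e21
= (1 - 8)*e12
= -7*e12
Coefficient = -7


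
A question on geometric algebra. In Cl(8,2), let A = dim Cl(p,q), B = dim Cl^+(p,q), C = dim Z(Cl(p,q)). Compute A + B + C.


n = 8 + 2 = 10
Total dim = 2^10 = 1024
Even subalgebra dim = 2^9 = 512
n is even, so center dim = 1
Sum = 1024 + 512 + 1 = 1537


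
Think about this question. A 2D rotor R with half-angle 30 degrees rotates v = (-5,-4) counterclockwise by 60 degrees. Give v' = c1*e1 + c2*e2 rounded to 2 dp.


Rotor R = cos(30deg) - sin(30deg)*e12
Rotation angle theta = 2 * 30 = 60 degrees
v' = R*v*~R rotates v by theta.
cos(60deg) = 0.5000, sin(60deg) = 0.8660
v'_1 = -5*cos(60deg) - (-4)*sin(60deg)
= -5*0.5000 - (-4)*0.8660
= 0.96
v'_2 = -5*sin(60deg) + (-4)*cos(60deg)
= -5*0.8660 + (-4)*0.5000
= -6.33
v' = 0.96*e1 - 6.33*e2


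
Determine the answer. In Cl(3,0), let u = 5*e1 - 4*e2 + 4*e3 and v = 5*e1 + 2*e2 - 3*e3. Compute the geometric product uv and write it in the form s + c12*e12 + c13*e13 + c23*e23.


In Cl(3,0): e_i^2 = 1, e_ie_j = -e_je_i for i != j.
Scalar part = u . v = 5*5 + (-4)*2 + 4*(-3)
= 25 + (-8) + (-12) = 5
e12 coeff = 5*2 - (-4)*5 = 10 - (-20) = 30
e13 coeff = 5*(-3) - 4*5 = -15 - 20 = -35
e23 coeff = (-4)*(-3) - 4*2 = 12 - 8 = 4
uv = 5 + 30*e12 - 35*e13 + 4*e23


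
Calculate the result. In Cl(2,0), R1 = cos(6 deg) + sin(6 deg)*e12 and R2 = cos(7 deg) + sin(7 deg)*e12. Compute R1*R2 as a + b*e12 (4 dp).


Same-plane rotors commute and their half-angles add:
R1*R2 = cos(a1 + a2) + sin(a1 + a2)*e12.
a1 + a2 = 6 + 7 = 13 deg
cos(13 deg) = 0.9744
sin(13 deg) = 0.2250
R1*R2 = 0.9744 + 0.2250*e12


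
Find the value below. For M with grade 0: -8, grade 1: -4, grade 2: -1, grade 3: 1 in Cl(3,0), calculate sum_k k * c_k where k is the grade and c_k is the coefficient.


Grade-weighted sum = sum of grade_k * coefficient_k
0*(-8) = 0
1*(-4) = -4
2*(-1) = -2
3*1 = 3
Total = 0 + (-4) + (-2) + 3 = -3


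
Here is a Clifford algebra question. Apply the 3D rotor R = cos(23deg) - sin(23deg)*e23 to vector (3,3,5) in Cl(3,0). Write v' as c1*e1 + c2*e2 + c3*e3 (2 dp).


Rotor R = cos(23deg) - sin(23deg)*e23
Rotation angle theta = 2 * 23 = 46 degrees in the e23 plane (e2 -> e3).
The component perpendicular to the plane (e1) is invariant: v'_1 = v1 = 3.00
cos(46deg) = 0.6947, sin(46deg) = 0.7193
v'_2 = v2*cos(theta) - v3*sin(theta) = 3*0.6947 - 5*0.7193 = -1.51
v'_3 = v2*sin(theta) + v3*cos(theta) = 3*0.7193 + 5*0.6947 = 5.63
v' = 3.00*e1 - 1.51*e2 + 5.63*e3


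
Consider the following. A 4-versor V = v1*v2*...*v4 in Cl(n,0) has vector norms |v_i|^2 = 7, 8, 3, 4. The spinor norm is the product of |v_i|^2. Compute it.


Spinor norm N(V) = |v1|^2 * |v2|^2 * ... * |v4|^2
= 7 * 8 * 3 * 4
Running product: 7, 56, 168, 672
N(V) = 672


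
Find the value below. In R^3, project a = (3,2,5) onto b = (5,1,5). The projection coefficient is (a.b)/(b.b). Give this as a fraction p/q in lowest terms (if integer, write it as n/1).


Projection coefficient = (a . b) / (b . b)
a . b = 3*5 + 2*1 + 5*5
= 15 + 2 + 25 = 42
b . b = 5^2 + 1^2 + 5^2
= 25 + 1 + 25 = 51
Coefficient = 42/51
In lowest terms: 14/17


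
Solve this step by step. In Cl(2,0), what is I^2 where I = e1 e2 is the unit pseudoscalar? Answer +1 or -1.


The pseudoscalar I = e1...e_n (product of all n generators) of Cl(p,q) satisfies I^2 = (-1)^(q + n(n-1)/2).
p = 2, q = 0, n = p + q = 2
n(n-1)/2 = 2 * 1 / 2 = 1
Exponent = q + n(n-1)/2 = 0 + 1 = 1
I^2 = (-1)^1 = -1


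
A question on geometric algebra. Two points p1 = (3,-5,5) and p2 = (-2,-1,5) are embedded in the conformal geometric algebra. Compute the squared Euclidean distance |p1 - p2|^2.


p1 - p2 = (5, -4, 0)
|p1 - p2|^2 = 5^2 + (-4)^2 + 0^2
= 25 + 16 + 0
= 41


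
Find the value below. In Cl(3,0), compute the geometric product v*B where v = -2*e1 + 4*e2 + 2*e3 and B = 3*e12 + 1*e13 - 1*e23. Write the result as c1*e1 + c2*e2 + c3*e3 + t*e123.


vB has grade-1 (vector) and grade-3 (trivector) parts: vB = (v _| B) + (v ^ B).
Vector part <vB>_1:
  e1: -v2*b12 - v3*b13 = -(4)*(3) - (2)*(1) = -14
  e2: v1*b12 - v3*b23 = (-2)*(3) - (2)*(-1) = -4
  e3: v1*b13 + v2*b23 = (-2)*(1) + (4)*(-1) = -6
Trivector part <vB>_3:
  e123: v1*b23 - v2*b13 + v3*b12 = (-2)*(-1) - (4)*(1) + (2)*(3) = 4
vB = -14*e1 - 4*e2 - 6*e3 + 4*e123


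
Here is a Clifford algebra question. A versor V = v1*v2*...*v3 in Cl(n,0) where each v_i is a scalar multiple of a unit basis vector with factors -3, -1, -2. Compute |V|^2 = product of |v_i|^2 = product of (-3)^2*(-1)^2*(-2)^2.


Each vector v_i has |v_i|^2 = s_i^2
Squared scales: (-3)^2 = 9, (-1)^2 = 1, (-2)^2 = 4
|V|^2 = 9 * 1 * 4
= 36


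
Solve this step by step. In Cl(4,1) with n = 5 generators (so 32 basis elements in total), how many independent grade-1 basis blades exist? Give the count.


Number of grade-k basis blades in Cl(p,q) with n = p + q is C(n, k).
n = 4 + 1 = 5
C(5, 1) = 5! / (1! * 4!)
= 120 / (1 * 24)
= 5


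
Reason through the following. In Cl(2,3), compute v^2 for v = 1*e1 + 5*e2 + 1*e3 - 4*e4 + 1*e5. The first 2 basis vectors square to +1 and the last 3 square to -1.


v^2 = sum of c_i^2 * e_i^2
Positive signature terms (e_i^2 = +1): 1^2 + 5^2 = 26
Negative signature terms (e_j^2 = -1): 1^2 + (-4)^2 + 1^2 = 18
v^2 = 26 - 18 = 8


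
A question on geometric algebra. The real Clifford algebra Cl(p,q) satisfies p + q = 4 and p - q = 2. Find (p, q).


We need p + q = 4 and p - q = 2.
Adding: 2p = 4 + 2 = 6, so p = 3.
Then q = 4 - 3 = 1.
(p, q) = (3, 1)


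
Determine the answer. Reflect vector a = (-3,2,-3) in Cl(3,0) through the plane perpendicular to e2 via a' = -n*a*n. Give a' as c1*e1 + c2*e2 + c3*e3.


Reflection formula: a' = -n*a*n, with n = e2 (unit vector, n^2 = 1).
For reflection through hyperplane perp to e2:
The component along e2 flips sign, others stay.
a = (-3, 2, -3)
a' = (-3, -2, -3)
a' = -3*e1 - 2*e2 - 3*e3


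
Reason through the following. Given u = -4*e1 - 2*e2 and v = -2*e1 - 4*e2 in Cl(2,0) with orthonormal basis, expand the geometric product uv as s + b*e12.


Expand: (-4*e1 - 2*e2)(-2*e1 - 4*e2)
= (-4)*(-2)*e1e1 + (-4)*(-4)*e1e2 + (-2)*(-2)*e2e1 + (-2)*(-4)*e2e2
Using e1^2 = e2^2 = 1, e2e1 = -e1e2:
Scalar part s = (-4)*(-2) + (-2)*(-4) = 8 + 8 = 16
Bivector part b = (-4)*(-4) - (-2)*(-2) = 16 - 4 = 12
uv = 16 + 12*e12


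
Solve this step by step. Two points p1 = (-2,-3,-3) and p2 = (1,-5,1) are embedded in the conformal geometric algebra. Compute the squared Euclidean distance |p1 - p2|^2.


p1 - p2 = (-3, 2, -4)
|p1 - p2|^2 = (-3)^2 + 2^2 + (-4)^2
= 9 + 4 + 16
= 29


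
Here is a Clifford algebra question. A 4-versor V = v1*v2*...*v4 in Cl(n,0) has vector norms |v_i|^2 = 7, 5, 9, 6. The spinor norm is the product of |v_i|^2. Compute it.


Spinor norm N(V) = |v1|^2 * |v2|^2 * ... * |v4|^2
= 7 * 5 * 9 * 6
Running product: 7, 35, 315, 1890
N(V) = 1890


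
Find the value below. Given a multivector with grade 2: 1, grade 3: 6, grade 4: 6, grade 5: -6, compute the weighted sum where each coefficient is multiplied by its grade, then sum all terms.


Grade-weighted sum = sum of grade_k * coefficient_k
2*1 = 2
3*6 = 18
4*6 = 24
5*(-6) = -30
Total = 2 + 18 + 24 + (-30) = 14


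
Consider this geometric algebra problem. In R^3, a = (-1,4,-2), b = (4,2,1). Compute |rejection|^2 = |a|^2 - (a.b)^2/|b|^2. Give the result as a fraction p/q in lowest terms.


|a|^2 = (-1)^2 + 4^2 + (-2)^2 = 21
|b|^2 = 4^2 + 2^2 + 1^2 = 21
a . b = (-1)*4 + 4*2 + (-2)*1 = 2
(a.b)^2 = 2^2 = 4
|rej|^2 = 21 - 4/21
= (441 - 4)/21
= 437/21
In lowest terms: 437/21


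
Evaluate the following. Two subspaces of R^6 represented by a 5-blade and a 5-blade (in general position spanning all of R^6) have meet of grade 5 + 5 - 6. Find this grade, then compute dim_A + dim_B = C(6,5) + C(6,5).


Meet grade = grade(A) + grade(B) - n
= 5 + 5 - 6 = 4
C(6,5) = 6
C(6,5) = 6
dim_A + dim_B = 6 + 6 = 12


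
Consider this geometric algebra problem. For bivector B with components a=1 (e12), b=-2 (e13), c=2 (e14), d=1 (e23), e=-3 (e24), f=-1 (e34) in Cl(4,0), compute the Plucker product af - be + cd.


Plucker relation: af - be + cd
a*f = 1*(-1) = -1
b*e = (-2)*(-3) = 6
c*d = 2*1 = 2
af - be + cd = -1 - 6 + 2
= -5


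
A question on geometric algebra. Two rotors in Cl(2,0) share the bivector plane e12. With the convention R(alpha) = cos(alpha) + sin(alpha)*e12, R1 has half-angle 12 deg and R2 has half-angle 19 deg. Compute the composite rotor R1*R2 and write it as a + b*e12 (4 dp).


Same-plane rotors commute and their half-angles add:
R1*R2 = cos(a1 + a2) + sin(a1 + a2)*e12.
a1 + a2 = 12 + 19 = 31 deg
cos(31 deg) = 0.8572
sin(31 deg) = 0.5150
R1*R2 = 0.8572 + 0.5150*e12


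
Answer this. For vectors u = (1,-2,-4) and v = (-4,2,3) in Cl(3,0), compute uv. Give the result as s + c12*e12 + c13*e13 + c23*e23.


In Cl(3,0): e_i^2 = 1, e_ie_j = -e_je_i for i != j.
Scalar part = u . v = 1*(-4) + (-2)*2 + (-4)*3
= -4 + (-4) + (-12) = -20
e12 coeff = 1*2 - (-2)*(-4) = 2 - 8 = -6
e13 coeff = 1*3 - (-4)*(-4) = 3 - 16 = -13
e23 coeff = (-2)*3 - (-4)*2 = -6 - (-8) = 2
uv = -20 - 6*e12 - 13*e13 + 2*e23


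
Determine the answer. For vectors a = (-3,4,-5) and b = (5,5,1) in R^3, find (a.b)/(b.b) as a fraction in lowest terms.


Projection coefficient = (a . b) / (b . b)
a . b = (-3)*5 + 4*5 + (-5)*1
= -15 + 20 + (-5) = 0
b . b = 5^2 + 5^2 + 1^2
= 25 + 25 + 1 = 51
Coefficient = 0/51
In lowest terms: 0/1


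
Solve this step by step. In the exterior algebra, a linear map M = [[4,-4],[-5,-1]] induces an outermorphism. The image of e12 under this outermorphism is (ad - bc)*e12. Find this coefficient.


The outermorphism of a linear map f sends e1^e2 to f(e1)^f(e2).
f(e1) = 4*e1 - 5*e2
f(e2) = -4*e1 - 1*e2
f(e1) ^ f(e2) = (4*e1 - 5*e2) ^ (-4*e1 - 1*e2)
= 4*(-1)*e12 + (-5)*(-4)*e21
= (-4 - 20)*e12
= -24*e12
Coefficient = -24


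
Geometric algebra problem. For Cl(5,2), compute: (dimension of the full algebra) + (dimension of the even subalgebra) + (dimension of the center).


n = 5 + 2 = 7
Total dim = 2^7 = 128
Even subalgebra dim = 2^6 = 64
n is odd, so center dim = 2
Sum = 128 + 64 + 2 = 194


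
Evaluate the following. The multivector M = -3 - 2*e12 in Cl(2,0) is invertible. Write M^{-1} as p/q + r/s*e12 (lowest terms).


M = -3 - 2*e12, where e12^2 = -1.
Since M commutes with its reverse ~M = a - b*e12, M * ~M = a^2 - b^2*e12^2 = a^2 + b^2.
So M^{-1} = ~M / (a^2 + b^2) = (a - b*e12)/(a^2 + b^2).
a^2 + b^2 = 9 + 4 = 13
Scalar part = -3/13 = -3/13
Bivector coeff = 2/13 = 2/13
M^{-1} = -3/13 + 2/13*e12


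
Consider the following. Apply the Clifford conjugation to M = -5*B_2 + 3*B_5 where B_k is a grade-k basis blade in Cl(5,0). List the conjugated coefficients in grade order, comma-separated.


Clifford conjugate sign for grade k: (-1)^(k(k+1)/2)
Grade 2: (-1)^(2*3/2) = (-1)^3 = -1, coeff -5 -> 5
Grade 5: (-1)^(5*6/2) = (-1)^15 = -1, coeff 3 -> -3
Conjugated coefficients: 5, -3


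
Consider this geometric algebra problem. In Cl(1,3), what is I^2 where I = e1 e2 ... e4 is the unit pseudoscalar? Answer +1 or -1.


The pseudoscalar I = e1...e_n (product of all n generators) of Cl(p,q) satisfies I^2 = (-1)^(q + n(n-1)/2).
p = 1, q = 3, n = p + q = 4
n(n-1)/2 = 4 * 3 / 2 = 6
Exponent = q + n(n-1)/2 = 3 + 6 = 9
I^2 = (-1)^9 = -1


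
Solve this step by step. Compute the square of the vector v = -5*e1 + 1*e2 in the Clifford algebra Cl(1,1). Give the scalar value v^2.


v^2 = sum of c_i^2 * e_i^2
Positive signature terms (e_i^2 = +1): (-5)^2 = 25
Negative signature terms (e_j^2 = -1): 1^2 = 1
v^2 = 25 - 1 = 24


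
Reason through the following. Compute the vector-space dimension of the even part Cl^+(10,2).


Even subalgebra dimension = 2^(n-1)
n = 10 + 2 = 12
2^(12 - 1) = 2^11 = 2048
Verification: sum of C(12,k) for even k = 1 + 66 + 495 + 924 + 495 + 66 + 1 = 2048
Result = 2048


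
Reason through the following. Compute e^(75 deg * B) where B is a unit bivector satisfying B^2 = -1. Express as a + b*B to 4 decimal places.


For a unit bivector B with B^2 = -1, the exponential series gives
e^(theta*B) = cos(theta) + sin(theta)*B (the GA analogue of Euler's formula).
theta = 75 degrees = 1.308997 rad
cos(75 deg) = 0.2588
sin(75 deg) = 0.9659
exp(theta*B) = 0.2588 + 0.9659*B


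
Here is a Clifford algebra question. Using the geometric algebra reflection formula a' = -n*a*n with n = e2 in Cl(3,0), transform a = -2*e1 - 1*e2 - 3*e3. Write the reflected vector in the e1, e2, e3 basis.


Reflection formula: a' = -n*a*n, with n = e2 (unit vector, n^2 = 1).
For reflection through hyperplane perp to e2:
The component along e2 flips sign, others stay.
a = (-2, -1, -3)
a' = (-2, 1, -3)
a' = -2*e1 + 1*e2 - 3*e3


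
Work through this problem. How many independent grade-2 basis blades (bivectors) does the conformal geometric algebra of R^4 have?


The conformal model of R^4 uses Cl(5,1) with m = 4 + 2 = 6 generators.
Number of grade-2 blades = C(m, 2) = C(6, 2)
= 6*5/2 = 15


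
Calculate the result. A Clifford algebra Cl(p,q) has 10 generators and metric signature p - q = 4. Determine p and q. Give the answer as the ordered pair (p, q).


We need p + q = 10 and p - q = 4.
Adding: 2p = 10 + 4 = 14, so p = 7.
Then q = 10 - 7 = 3.
(p, q) = (7, 3)


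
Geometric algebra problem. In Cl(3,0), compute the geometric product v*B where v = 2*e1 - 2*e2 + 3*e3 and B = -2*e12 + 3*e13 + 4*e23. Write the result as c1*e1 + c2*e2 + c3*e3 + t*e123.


vB has grade-1 (vector) and grade-3 (trivector) parts: vB = (v _| B) + (v ^ B).
Vector part <vB>_1:
  e1: -v2*b12 - v3*b13 = -(-2)*(-2) - (3)*(3) = -13
  e2: v1*b12 - v3*b23 = (2)*(-2) - (3)*(4) = -16
  e3: v1*b13 + v2*b23 = (2)*(3) + (-2)*(4) = -2
Trivector part <vB>_3:
  e123: v1*b23 - v2*b13 + v3*b12 = (2)*(4) - (-2)*(3) + (3)*(-2) = 8
vB = -13*e1 - 16*e2 - 2*e3 + 8*e123


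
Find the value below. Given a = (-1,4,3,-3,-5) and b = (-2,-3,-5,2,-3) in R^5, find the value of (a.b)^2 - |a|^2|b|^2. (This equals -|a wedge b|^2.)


a . b = (-1)*(-2) + 4*(-3) + 3*(-5) + (-3)*2 + (-5)*(-3)
= 2 + (-12) + (-15) + (-6) + 15 = -16
|a|^2 = (-1)^2 + 4^2 + 3^2 + (-3)^2 + (-5)^2 = 60
|b|^2 = (-2)^2 + (-3)^2 + (-5)^2 + 2^2 + (-3)^2 = 51
(a.b)^2 = (-16)^2 = 256
|a|^2 * |b|^2 = 60 * 51 = 3060
Result = 256 - 3060 = -2804


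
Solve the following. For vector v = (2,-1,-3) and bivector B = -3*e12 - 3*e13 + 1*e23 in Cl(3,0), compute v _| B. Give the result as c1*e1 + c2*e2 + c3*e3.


Left contraction v _| B = <vB>_1 (grade-1 part of the geometric product vB).
Using e1_|e12 = e2, e2_|e12 = -e1, e1_|e13 = e3, e3_|e13 = -e1, e2_|e23 = e3, e3_|e23 = -e2:
e1 coeff: -v2*b12 - v3*b13 = -(-1)*(-3) - (-3)*(-3) = -12
e2 coeff: v1*b12 - v3*b23 = (2)*(-3) - (-3)*(1) = -3
e3 coeff: v1*b13 + v2*b23 = (2)*(-3) + (-1)*(1) = -7
v _| B = -12*e1 - 3*e2 - 7*e3


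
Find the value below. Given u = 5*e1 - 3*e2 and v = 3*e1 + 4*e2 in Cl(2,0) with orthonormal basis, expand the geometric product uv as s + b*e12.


Expand: (5*e1 - 3*e2)(3*e1 + 4*e2)
= 5*3*e1e1 + 5*4*e1e2 + (-3)*3*e2e1 + (-3)*4*e2e2
Using e1^2 = e2^2 = 1, e2e1 = -e1e2:
Scalar part s = 5*3 + (-3)*4 = 15 + (-12) = 3
Bivector part b = 5*4 - (-3)*3 = 20 - (-9) = 29
uv = 3 + 29*e12


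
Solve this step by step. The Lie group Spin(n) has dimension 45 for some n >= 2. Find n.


dim Spin(n) = dim so(n) = n(n-1)/2.
Solve n(n-1)/2 = 45, i.e. n^2 - n - 90 = 0.
Discriminant = 1 + 8*45 = 361
n = (1 + sqrt(361))/2 = (1 + 19)/2 = 10


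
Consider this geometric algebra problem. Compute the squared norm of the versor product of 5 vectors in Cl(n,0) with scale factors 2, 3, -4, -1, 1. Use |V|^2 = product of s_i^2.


Each vector v_i has |v_i|^2 = s_i^2
Squared scales: 2^2 = 4, 3^2 = 9, (-4)^2 = 16, (-1)^2 = 1, 1^2 = 1
|V|^2 = 4 * 9 * 16 * 1 * 1
= 576


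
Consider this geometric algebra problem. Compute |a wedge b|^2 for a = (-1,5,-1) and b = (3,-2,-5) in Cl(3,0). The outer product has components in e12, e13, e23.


a wedge b = (a1*b2 - a2*b1)*e12 + (a1*b3 - a3*b1)*e13 + (a2*b3 - a3*b2)*e23
e12 coeff: (-1)*(-2) - 5*3 = 2 - 15 = -13
e13 coeff: (-1)*(-5) - (-1)*3 = 5 - (-3) = 8
e23 coeff: 5*(-5) - (-1)*(-2) = -25 - 2 = -27
|a wedge b|^2 = (-13)^2 + 8^2 + (-27)^2
= 169 + 64 + 729
= 962


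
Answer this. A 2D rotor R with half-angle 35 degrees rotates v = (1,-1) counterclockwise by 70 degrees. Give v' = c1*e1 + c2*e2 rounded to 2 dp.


Rotor R = cos(35deg) - sin(35deg)*e12
Rotation angle theta = 2 * 35 = 70 degrees
v' = R*v*~R rotates v by theta.
cos(70deg) = 0.3420, sin(70deg) = 0.9397
v'_1 = 1*cos(70deg) - (-1)*sin(70deg)
= 1*0.3420 - (-1)*0.9397
= 1.28
v'_2 = 1*sin(70deg) + (-1)*cos(70deg)
= 1*0.9397 + (-1)*0.3420
= 0.60
v' = 1.28*e1 + 0.60*e2


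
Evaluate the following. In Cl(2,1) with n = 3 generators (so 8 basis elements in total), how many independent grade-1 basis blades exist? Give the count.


Number of grade-k basis blades in Cl(p,q) with n = p + q is C(n, k).
n = 2 + 1 = 3
C(3, 1) = 3! / (1! * 2!)
= 6 / (1 * 2)
= 3


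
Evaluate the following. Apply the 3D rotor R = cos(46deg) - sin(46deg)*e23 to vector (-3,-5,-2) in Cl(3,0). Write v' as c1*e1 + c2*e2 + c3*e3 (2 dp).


Rotor R = cos(46deg) - sin(46deg)*e23
Rotation angle theta = 2 * 46 = 92 degrees in the e23 plane (e2 -> e3).
The component perpendicular to the plane (e1) is invariant: v'_1 = v1 = -3.00
cos(92deg) = -0.0349, sin(92deg) = 0.9994
v'_2 = v2*cos(theta) - v3*sin(theta) = -5*(-0.0349) - (-2)*0.9994 = 2.17
v'_3 = v2*sin(theta) + v3*cos(theta) = -5*0.9994 + (-2)*(-0.0349) = -4.93
v' = -3.00*e1 + 2.17*e2 - 4.93*e3


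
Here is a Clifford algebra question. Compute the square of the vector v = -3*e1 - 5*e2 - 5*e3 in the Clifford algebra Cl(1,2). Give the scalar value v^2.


v^2 = sum of c_i^2 * e_i^2
Positive signature terms (e_i^2 = +1): (-3)^2 = 9
Negative signature terms (e_j^2 = -1): (-5)^2 + (-5)^2 = 50
v^2 = 9 - 50 = -41


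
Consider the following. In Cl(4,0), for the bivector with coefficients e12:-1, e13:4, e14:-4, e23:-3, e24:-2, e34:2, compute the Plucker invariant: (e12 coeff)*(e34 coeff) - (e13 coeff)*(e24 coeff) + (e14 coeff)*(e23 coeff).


Plucker relation: af - be + cd
a*f = (-1)*2 = -2
b*e = 4*(-2) = -8
c*d = (-4)*(-3) = 12
af - be + cd = -2 - (-8) + 12
= 18


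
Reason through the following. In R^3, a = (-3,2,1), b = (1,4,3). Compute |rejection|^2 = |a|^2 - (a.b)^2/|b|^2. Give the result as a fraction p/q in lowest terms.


|a|^2 = (-3)^2 + 2^2 + 1^2 = 14
|b|^2 = 1^2 + 4^2 + 3^2 = 26
a . b = (-3)*1 + 2*4 + 1*3 = 8
(a.b)^2 = 8^2 = 64
|rej|^2 = 14 - 64/26
= (364 - 64)/26
= 300/26
In lowest terms: 150/13


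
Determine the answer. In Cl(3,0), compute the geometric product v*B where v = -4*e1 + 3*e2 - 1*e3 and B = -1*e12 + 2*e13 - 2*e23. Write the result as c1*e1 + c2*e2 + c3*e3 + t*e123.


vB has grade-1 (vector) and grade-3 (trivector) parts: vB = (v _| B) + (v ^ B).
Vector part <vB>_1:
  e1: -v2*b12 - v3*b13 = -(3)*(-1) - (-1)*(2) = 5
  e2: v1*b12 - v3*b23 = (-4)*(-1) - (-1)*(-2) = 2
  e3: v1*b13 + v2*b23 = (-4)*(2) + (3)*(-2) = -14
Trivector part <vB>_3:
  e123: v1*b23 - v2*b13 + v3*b12 = (-4)*(-2) - (3)*(2) + (-1)*(-1) = 3
vB = 5*e1 + 2*e2 - 14*e3 + 3*e123


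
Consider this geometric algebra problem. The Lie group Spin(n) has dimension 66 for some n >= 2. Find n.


dim Spin(n) = dim so(n) = n(n-1)/2.
Solve n(n-1)/2 = 66, i.e. n^2 - n - 132 = 0.
Discriminant = 1 + 8*66 = 529
n = (1 + sqrt(529))/2 = (1 + 23)/2 = 12


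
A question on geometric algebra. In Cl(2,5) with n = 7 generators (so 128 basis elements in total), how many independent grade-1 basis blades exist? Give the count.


Number of grade-k basis blades in Cl(p,q) with n = p + q is C(n, k).
n = 2 + 5 = 7
C(7, 1) = 7! / (1! * 6!)
= 5040 / (1 * 720)
= 7


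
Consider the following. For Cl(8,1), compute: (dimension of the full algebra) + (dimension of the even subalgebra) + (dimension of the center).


n = 8 + 1 = 9
Total dim = 2^9 = 512
Even subalgebra dim = 2^8 = 256
n is odd, so center dim = 2
Sum = 512 + 256 + 2 = 770


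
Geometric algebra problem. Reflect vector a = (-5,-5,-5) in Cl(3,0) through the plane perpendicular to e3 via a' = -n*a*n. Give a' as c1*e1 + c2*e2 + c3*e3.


Reflection formula: a' = -n*a*n, with n = e3 (unit vector, n^2 = 1).
For reflection through hyperplane perp to e3:
The component along e3 flips sign, others stay.
a = (-5, -5, -5)
a' = (-5, -5, 5)
a' = -5*e1 - 5*e2 + 5*e3


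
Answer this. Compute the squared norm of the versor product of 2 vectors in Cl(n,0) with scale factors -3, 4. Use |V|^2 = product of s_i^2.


Each vector v_i has |v_i|^2 = s_i^2
Squared scales: (-3)^2 = 9, 4^2 = 16
|V|^2 = 9 * 16
= 144


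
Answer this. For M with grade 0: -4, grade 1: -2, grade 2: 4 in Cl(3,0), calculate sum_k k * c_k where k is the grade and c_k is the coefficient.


Grade-weighted sum = sum of grade_k * coefficient_k
0*(-4) = 0
1*(-2) = -2
2*4 = 8
Total = 0 + (-2) + 8 = 6


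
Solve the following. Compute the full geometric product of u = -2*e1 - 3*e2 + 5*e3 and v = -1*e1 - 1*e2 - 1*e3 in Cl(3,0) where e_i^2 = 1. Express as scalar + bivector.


In Cl(3,0): e_i^2 = 1, e_ie_j = -e_je_i for i != j.
Scalar part = u . v = (-2)*(-1) + (-3)*(-1) + 5*(-1)
= 2 + 3 + (-5) = 0
e12 coeff = (-2)*(-1) - (-3)*(-1) = 2 - 3 = -1
e13 coeff = (-2)*(-1) - 5*(-1) = 2 - (-5) = 7
e23 coeff = (-3)*(-1) - 5*(-1) = 3 - (-5) = 8
uv = 0 - 1*e12 + 7*e13 + 8*e23


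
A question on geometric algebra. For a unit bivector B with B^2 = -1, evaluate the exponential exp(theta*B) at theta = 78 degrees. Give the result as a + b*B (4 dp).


For a unit bivector B with B^2 = -1, the exponential series gives
e^(theta*B) = cos(theta) + sin(theta)*B (the GA analogue of Euler's formula).
theta = 78 degrees = 1.361357 rad
cos(78 deg) = 0.2079
sin(78 deg) = 0.9781
exp(theta*B) = 0.2079 + 0.9781*B


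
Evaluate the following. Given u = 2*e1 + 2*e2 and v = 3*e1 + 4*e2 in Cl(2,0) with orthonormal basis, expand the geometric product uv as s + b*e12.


Expand: (2*e1 + 2*e2)(3*e1 + 4*e2)
= 2*3*e1e1 + 2*4*e1e2 + 2*3*e2e1 + 2*4*e2e2
Using e1^2 = e2^2 = 1, e2e1 = -e1e2:
Scalar part s = 2*3 + 2*4 = 6 + 8 = 14
Bivector part b = 2*4 - 2*3 = 8 - 6 = 2
uv = 14 + 2*e12


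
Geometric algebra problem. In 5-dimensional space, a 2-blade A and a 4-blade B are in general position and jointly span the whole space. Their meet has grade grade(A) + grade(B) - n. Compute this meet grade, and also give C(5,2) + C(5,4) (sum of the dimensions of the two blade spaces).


Meet grade = grade(A) + grade(B) - n
= 2 + 4 - 5 = 1
C(5,2) = 10
C(5,4) = 5
dim_A + dim_B = 10 + 5 = 15


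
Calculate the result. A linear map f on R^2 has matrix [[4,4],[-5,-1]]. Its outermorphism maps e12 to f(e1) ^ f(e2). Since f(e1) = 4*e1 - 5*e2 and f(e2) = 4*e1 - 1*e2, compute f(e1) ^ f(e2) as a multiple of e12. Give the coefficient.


The outermorphism of a linear map f sends e1^e2 to f(e1)^f(e2).
f(e1) = 4*e1 - 5*e2
f(e2) = 4*e1 - 1*e2
f(e1) ^ f(e2) = (4*e1 - 5*e2) ^ (4*e1 - 1*e2)
= 4*(-1)*e12 + (-5)*4*e21
= (-4 - (-20))*e12
= 16*e12
Coefficient = 16
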